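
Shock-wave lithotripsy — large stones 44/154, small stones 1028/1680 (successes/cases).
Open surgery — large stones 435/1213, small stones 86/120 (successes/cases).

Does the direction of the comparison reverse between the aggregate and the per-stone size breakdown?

Yes

Large stones: shock-wave lithotripsy 44/154 = 28.6%, open surgery 435/1213 = 35.9% → open surgery
Small stones: shock-wave lithotripsy 1028/1680 = 61.2%, open surgery 86/120 = 71.7% → open surgery
Overall: shock-wave lithotripsy 1072/1834 = 58.5%, open surgery 521/1333 = 39.1% → shock-wave lithotripsy
Open surgery wins each stone group but shock-wave lithotripsy wins overall — the comparison reverses. Open surgery's cases skew toward large stones, which has a lower base rate.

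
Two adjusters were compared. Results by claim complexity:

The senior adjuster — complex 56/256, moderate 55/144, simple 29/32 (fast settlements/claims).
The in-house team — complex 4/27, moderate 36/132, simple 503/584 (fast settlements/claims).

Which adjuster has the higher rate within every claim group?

Complex: the senior adjuster 56/256 = 21.9%, the in-house team 4/27 = 14.8% → the senior adjuster
Moderate: the senior adjuster 55/144 = 38.2%, the in-house team 36/132 = 27.3% → the senior adjuster
Simple: the senior adjuster 29/32 = 90.6%, the in-house team 503/584 = 86.1% → the senior adjuster
The senior adjuster has the higher rate in all 3 groups.

the senior adjuster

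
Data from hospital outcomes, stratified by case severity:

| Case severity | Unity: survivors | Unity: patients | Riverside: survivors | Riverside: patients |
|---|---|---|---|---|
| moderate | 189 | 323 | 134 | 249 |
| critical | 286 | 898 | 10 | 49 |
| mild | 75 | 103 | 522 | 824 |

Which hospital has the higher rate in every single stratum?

Moderate: Unity 189/323 = 58.5%, Riverside 134/249 = 53.8% → Unity
Critical: Unity 286/898 = 31.8%, Riverside 10/49 = 20.4% → Unity
Mild: Unity 75/103 = 72.8%, Riverside 522/824 = 63.3% → Unity
Unity has the higher rate in all 3 groups.

Unity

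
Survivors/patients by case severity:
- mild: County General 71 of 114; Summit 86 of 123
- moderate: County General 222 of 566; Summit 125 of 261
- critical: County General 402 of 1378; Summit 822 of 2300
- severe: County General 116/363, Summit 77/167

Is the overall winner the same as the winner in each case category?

Yes

Mild: County General 71/114 = 62.3%, Summit 86/123 = 69.9% → Summit
Moderate: County General 222/566 = 39.2%, Summit 125/261 = 47.9% → Summit
Critical: County General 402/1378 = 29.2%, Summit 822/2300 = 35.7% → Summit
Severe: County General 116/363 = 32.0%, Summit 77/167 = 46.1% → Summit
Overall: County General 811/2421 = 33.5%, Summit 1110/2851 = 38.9% → Summit
Summit wins overall and in every case group — no reversal.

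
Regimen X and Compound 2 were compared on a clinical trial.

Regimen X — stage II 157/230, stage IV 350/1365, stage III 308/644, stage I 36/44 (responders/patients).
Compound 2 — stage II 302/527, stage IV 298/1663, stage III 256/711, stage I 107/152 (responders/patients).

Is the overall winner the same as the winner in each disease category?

Yes

Stage II: Regimen X 157/230 = 68.3%, Compound 2 302/527 = 57.3% → Regimen X
Stage IV: Regimen X 350/1365 = 25.6%, Compound 2 298/1663 = 17.9% → Regimen X
Stage III: Regimen X 308/644 = 47.8%, Compound 2 256/711 = 36.0% → Regimen X
Stage I: Regimen X 36/44 = 81.8%, Compound 2 107/152 = 70.4% → Regimen X
Overall: Regimen X 851/2283 = 37.3%, Compound 2 963/3053 = 31.5% → Regimen X
Regimen X wins overall and in every disease group — no reversal.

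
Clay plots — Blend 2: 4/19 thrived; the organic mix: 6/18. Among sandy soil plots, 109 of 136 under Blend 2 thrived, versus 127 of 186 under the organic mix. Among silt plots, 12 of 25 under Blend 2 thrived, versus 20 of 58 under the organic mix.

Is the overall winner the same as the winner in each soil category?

No

Clay: Blend 2 4/19 = 21.1%, the organic mix 6/18 = 33.3% → the organic mix
Sandy soil: Blend 2 109/136 = 80.1%, the organic mix 127/186 = 68.3% → Blend 2
Silt: Blend 2 12/25 = 48.0%, the organic mix 20/58 = 34.5% → Blend 2
Overall: Blend 2 125/180 = 69.4%, the organic mix 153/262 = 58.4% → Blend 2
Neither sweeps: Blend 2 wins 2 of 3 groups, the organic mix wins 1. Blend 2 wins overall but not every group — no Simpson reversal.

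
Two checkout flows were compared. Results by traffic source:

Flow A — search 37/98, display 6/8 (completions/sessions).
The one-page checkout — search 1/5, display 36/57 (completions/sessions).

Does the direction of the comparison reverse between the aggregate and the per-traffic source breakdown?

Search: Flow A 37/98 = 37.8%, the one-page checkout 1/5 = 20.0% → Flow A
Display: Flow A 6/8 = 75.0%, the one-page checkout 36/57 = 63.2% → Flow A
Overall: Flow A 43/106 = 40.6%, the one-page checkout 37/62 = 59.7% → the one-page checkout
Flow A wins each traffic group but the one-page checkout wins overall — the comparison reverses. Flow A's sessions skew toward search, which has a lower base rate.

Yes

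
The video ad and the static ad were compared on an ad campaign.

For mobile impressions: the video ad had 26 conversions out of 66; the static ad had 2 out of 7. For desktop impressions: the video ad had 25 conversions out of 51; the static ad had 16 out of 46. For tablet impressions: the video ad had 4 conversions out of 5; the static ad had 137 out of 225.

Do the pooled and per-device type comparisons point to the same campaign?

Mobile: the video ad 26/66 = 39.4%, the static ad 2/7 = 28.6% → the video ad
Desktop: the video ad 25/51 = 49.0%, the static ad 16/46 = 34.8% → the video ad
Tablet: the video ad 4/5 = 80.0%, the static ad 137/225 = 60.9% → the video ad
Overall: the video ad 55/122 = 45.1%, the static ad 155/278 = 55.8% → the static ad
The video ad wins each device group but the static ad wins overall — the comparison reverses. The video ad's impressions skew toward mobile, which has a lower base rate.

No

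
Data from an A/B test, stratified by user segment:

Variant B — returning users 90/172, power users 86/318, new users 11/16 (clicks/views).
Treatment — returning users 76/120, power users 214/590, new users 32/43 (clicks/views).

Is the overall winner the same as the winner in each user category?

Yes

Returning users: Variant B 90/172 = 52.3%, Treatment 76/120 = 63.3% → Treatment
Power users: Variant B 86/318 = 27.0%, Treatment 214/590 = 36.3% → Treatment
New users: Variant B 11/16 = 68.8%, Treatment 32/43 = 74.4% → Treatment
Overall: Variant B 187/506 = 37.0%, Treatment 322/753 = 42.8% → Treatment
Treatment wins overall and in every user group — no reversal.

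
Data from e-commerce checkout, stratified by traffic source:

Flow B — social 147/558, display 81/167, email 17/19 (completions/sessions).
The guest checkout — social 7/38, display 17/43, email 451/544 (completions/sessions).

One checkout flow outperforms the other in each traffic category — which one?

Social: Flow B 147/558 = 26.3%, the guest checkout 7/38 = 18.4% → Flow B
Display: Flow B 81/167 = 48.5%, the guest checkout 17/43 = 39.5% → Flow B
Email: Flow B 17/19 = 89.5%, the guest checkout 451/544 = 82.9% → Flow B
Flow B has the higher rate in all 3 groups.

Flow B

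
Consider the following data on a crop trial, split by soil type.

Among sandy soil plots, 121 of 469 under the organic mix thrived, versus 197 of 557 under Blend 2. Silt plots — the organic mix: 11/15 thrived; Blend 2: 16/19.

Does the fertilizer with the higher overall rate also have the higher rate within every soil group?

Yes

Sandy soil: the organic mix 121/469 = 25.8%, Blend 2 197/557 = 35.4% → Blend 2
Silt: the organic mix 11/15 = 73.3%, Blend 2 16/19 = 84.2% → Blend 2
Overall: the organic mix 132/484 = 27.3%, Blend 2 213/576 = 37.0% → Blend 2
Blend 2 wins overall and in every soil group — no reversal.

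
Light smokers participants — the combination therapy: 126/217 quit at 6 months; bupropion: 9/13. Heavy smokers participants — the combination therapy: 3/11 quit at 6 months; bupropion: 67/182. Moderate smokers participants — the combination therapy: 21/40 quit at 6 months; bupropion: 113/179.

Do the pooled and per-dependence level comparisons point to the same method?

No

Light smokers: the combination therapy 126/217 = 58.1%, bupropion 9/13 = 69.2% → bupropion
Heavy smokers: the combination therapy 3/11 = 27.3%, bupropion 67/182 = 36.8% → bupropion
Moderate smokers: the combination therapy 21/40 = 52.5%, bupropion 113/179 = 63.1% → bupropion
Overall: the combination therapy 150/268 = 56.0%, bupropion 189/374 = 50.5% → the combination therapy
Bupropion wins each dependence group but the combination therapy wins overall — the comparison reverses. Bupropion's participants skew toward heavy smokers, which has a lower base rate.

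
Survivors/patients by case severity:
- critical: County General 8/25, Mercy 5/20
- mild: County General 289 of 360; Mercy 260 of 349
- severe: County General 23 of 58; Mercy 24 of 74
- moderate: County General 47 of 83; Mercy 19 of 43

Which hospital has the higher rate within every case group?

County General

Critical: County General 8/25 = 32.0%, Mercy 5/20 = 25.0% → County General
Mild: County General 289/360 = 80.3%, Mercy 260/349 = 74.5% → County General
Severe: County General 23/58 = 39.7%, Mercy 24/74 = 32.4% → County General
Moderate: County General 47/83 = 56.6%, Mercy 19/43 = 44.2% → County General
County General has the higher rate in all 4 groups.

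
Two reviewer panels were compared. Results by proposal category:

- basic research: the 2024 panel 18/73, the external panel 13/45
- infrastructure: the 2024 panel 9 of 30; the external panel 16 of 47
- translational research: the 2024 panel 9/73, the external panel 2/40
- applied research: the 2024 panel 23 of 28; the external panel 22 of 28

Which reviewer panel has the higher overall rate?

the external panel

Basic research: the 2024 panel 18/73 = 24.7%, the external panel 13/45 = 28.9% → the external panel
Infrastructure: the 2024 panel 9/30 = 30.0%, the external panel 16/47 = 34.0% → the external panel
Translational research: the 2024 panel 9/73 = 12.3%, the external panel 2/40 = 5.0% → the 2024 panel
Applied research: the 2024 panel 23/28 = 82.1%, the external panel 22/28 = 78.6% → the 2024 panel
Overall: the 2024 panel 59/204 = 28.9%, the external panel 53/160 = 33.1% → the external panel
(Neither sweeps every proposal group, but the external panel has the higher pooled rate.)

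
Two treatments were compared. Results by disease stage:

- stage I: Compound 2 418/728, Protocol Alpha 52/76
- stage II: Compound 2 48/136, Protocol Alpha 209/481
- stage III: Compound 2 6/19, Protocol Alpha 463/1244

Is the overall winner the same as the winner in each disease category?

Stage I: Compound 2 418/728 = 57.4%, Protocol Alpha 52/76 = 68.4% → Protocol Alpha
Stage II: Compound 2 48/136 = 35.3%, Protocol Alpha 209/481 = 43.5% → Protocol Alpha
Stage III: Compound 2 6/19 = 31.6%, Protocol Alpha 463/1244 = 37.2% → Protocol Alpha
Overall: Compound 2 472/883 = 53.5%, Protocol Alpha 724/1801 = 40.2% → Compound 2
Protocol Alpha wins each disease group but Compound 2 wins overall — the comparison reverses. Protocol Alpha's patients skew toward stage III, which has a lower base rate.

No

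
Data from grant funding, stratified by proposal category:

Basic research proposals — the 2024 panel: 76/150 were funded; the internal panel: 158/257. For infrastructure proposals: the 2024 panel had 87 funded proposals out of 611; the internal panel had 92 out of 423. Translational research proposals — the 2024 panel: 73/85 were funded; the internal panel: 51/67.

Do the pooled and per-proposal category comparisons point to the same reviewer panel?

No

Basic research: the 2024 panel 76/150 = 50.7%, the internal panel 158/257 = 61.5% → the internal panel
Infrastructure: the 2024 panel 87/611 = 14.2%, the internal panel 92/423 = 21.7% → the internal panel
Translational research: the 2024 panel 73/85 = 85.9%, the internal panel 51/67 = 76.1% → the 2024 panel
Overall: the 2024 panel 236/846 = 27.9%, the internal panel 301/747 = 40.3% → the internal panel
Neither sweeps: the 2024 panel wins 1 of 3 groups, the internal panel wins 2. The internal panel wins overall but not every group — no Simpson reversal.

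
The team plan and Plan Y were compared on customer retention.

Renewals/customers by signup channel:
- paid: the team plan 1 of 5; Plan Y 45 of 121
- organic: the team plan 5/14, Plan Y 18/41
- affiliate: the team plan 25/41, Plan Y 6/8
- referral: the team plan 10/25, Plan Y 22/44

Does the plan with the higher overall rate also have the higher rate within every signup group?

No

Paid: the team plan 1/5 = 20.0%, Plan Y 45/121 = 37.2% → Plan Y
Organic: the team plan 5/14 = 35.7%, Plan Y 18/41 = 43.9% → Plan Y
Affiliate: the team plan 25/41 = 61.0%, Plan Y 6/8 = 75.0% → Plan Y
Referral: the team plan 10/25 = 40.0%, Plan Y 22/44 = 50.0% → Plan Y
Overall: the team plan 41/85 = 48.2%, Plan Y 91/214 = 42.5% → the team plan
Plan Y wins each signup group but the team plan wins overall — the comparison reverses. Plan Y's customers skew toward paid, which has a lower base rate.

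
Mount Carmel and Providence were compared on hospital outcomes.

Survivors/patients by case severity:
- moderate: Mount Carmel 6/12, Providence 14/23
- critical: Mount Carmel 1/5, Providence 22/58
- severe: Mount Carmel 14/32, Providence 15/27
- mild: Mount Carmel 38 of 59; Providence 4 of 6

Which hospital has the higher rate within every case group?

Moderate: Mount Carmel 6/12 = 50.0%, Providence 14/23 = 60.9% → Providence
Critical: Mount Carmel 1/5 = 20.0%, Providence 22/58 = 37.9% → Providence
Severe: Mount Carmel 14/32 = 43.8%, Providence 15/27 = 55.6% → Providence
Mild: Mount Carmel 38/59 = 64.4%, Providence 4/6 = 66.7% → Providence
Providence has the higher rate in all 4 groups.

Providence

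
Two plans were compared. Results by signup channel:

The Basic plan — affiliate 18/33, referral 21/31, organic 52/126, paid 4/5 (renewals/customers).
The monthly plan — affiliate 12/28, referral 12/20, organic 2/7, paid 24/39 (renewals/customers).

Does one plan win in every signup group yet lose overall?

Yes

Affiliate: the Basic plan 18/33 = 54.5%, the monthly plan 12/28 = 42.9% → the Basic plan
Referral: the Basic plan 21/31 = 67.7%, the monthly plan 12/20 = 60.0% → the Basic plan
Organic: the Basic plan 52/126 = 41.3%, the monthly plan 2/7 = 28.6% → the Basic plan
Paid: the Basic plan 4/5 = 80.0%, the monthly plan 24/39 = 61.5% → the Basic plan
Overall: the Basic plan 95/195 = 48.7%, the monthly plan 50/94 = 53.2% → the monthly plan
The Basic plan wins each signup group but the monthly plan wins overall — the comparison reverses. The Basic plan's customers skew toward organic, which has a lower base rate.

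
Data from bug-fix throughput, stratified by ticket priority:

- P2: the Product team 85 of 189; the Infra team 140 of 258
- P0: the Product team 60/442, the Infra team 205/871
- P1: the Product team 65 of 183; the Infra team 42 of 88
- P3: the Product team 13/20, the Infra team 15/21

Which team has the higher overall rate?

P2: the Product team 85/189 = 45.0%, the Infra team 140/258 = 54.3% → the Infra team
P0: the Product team 60/442 = 13.6%, the Infra team 205/871 = 23.5% → the Infra team
P1: the Product team 65/183 = 35.5%, the Infra team 42/88 = 47.7% → the Infra team
P3: the Product team 13/20 = 65.0%, the Infra team 15/21 = 71.4% → the Infra team
Overall: the Product team 223/834 = 26.7%, the Infra team 402/1238 = 32.5% → the Infra team

the Infra team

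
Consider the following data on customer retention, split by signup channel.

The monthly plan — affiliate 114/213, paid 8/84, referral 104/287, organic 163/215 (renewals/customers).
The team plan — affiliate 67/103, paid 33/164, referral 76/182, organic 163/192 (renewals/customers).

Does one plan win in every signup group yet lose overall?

No

Affiliate: the monthly plan 114/213 = 53.5%, the team plan 67/103 = 65.0% → the team plan
Paid: the monthly plan 8/84 = 9.5%, the team plan 33/164 = 20.1% → the team plan
Referral: the monthly plan 104/287 = 36.2%, the team plan 76/182 = 41.8% → the team plan
Organic: the monthly plan 163/215 = 75.8%, the team plan 163/192 = 84.9% → the team plan
Overall: the monthly plan 389/799 = 48.7%, the team plan 339/641 = 52.9% → the team plan
The team plan wins overall and in every signup group — no reversal.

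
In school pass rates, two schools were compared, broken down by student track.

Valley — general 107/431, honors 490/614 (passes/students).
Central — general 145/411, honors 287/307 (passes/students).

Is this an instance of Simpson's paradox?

General: Valley 107/431 = 24.8%, Central 145/411 = 35.3% → Central
Honors: Valley 490/614 = 79.8%, Central 287/307 = 93.5% → Central
Overall: Valley 597/1045 = 57.1%, Central 432/718 = 60.2% → Central
Central wins overall and in every student group — no reversal.

No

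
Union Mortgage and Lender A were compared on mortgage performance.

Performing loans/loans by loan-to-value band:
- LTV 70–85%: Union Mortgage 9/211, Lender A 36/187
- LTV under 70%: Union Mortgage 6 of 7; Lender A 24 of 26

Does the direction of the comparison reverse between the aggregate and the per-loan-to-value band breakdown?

No

LTV 70–85%: Union Mortgage 9/211 = 4.3%, Lender A 36/187 = 19.3% → Lender A
LTV under 70%: Union Mortgage 6/7 = 85.7%, Lender A 24/26 = 92.3% → Lender A
Overall: Union Mortgage 15/218 = 6.9%, Lender A 60/213 = 28.2% → Lender A
Lender A wins overall and in every loan-to-value group — no reversal.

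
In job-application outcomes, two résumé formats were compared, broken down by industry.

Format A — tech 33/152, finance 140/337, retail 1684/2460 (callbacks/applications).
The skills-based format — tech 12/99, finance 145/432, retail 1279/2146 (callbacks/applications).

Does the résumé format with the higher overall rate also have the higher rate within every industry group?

Yes

Tech: Format A 33/152 = 21.7%, the skills-based format 12/99 = 12.1% → Format A
Finance: Format A 140/337 = 41.5%, the skills-based format 145/432 = 33.6% → Format A
Retail: Format A 1684/2460 = 68.5%, the skills-based format 1279/2146 = 59.6% → Format A
Overall: Format A 1857/2949 = 63.0%, the skills-based format 1436/2677 = 53.6% → Format A
Format A wins overall and in every industry group — no reversal.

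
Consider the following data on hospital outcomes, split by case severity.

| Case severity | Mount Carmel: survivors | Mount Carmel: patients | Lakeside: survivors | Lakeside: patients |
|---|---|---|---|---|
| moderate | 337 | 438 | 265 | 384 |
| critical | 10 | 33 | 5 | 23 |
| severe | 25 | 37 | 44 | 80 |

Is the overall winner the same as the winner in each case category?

Yes

Moderate: Mount Carmel 337/438 = 76.9%, Lakeside 265/384 = 69.0% → Mount Carmel
Critical: Mount Carmel 10/33 = 30.3%, Lakeside 5/23 = 21.7% → Mount Carmel
Severe: Mount Carmel 25/37 = 67.6%, Lakeside 44/80 = 55.0% → Mount Carmel
Overall: Mount Carmel 372/508 = 73.2%, Lakeside 314/487 = 64.5% → Mount Carmel
Mount Carmel wins overall and in every case group — no reversal.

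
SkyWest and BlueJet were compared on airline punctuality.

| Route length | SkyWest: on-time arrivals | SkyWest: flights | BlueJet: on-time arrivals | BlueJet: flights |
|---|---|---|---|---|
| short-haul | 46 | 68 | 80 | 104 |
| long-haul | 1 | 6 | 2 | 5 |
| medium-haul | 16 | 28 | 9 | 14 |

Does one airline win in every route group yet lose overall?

No

Short-haul: SkyWest 46/68 = 67.6%, BlueJet 80/104 = 76.9% → BlueJet
Long-haul: SkyWest 1/6 = 16.7%, BlueJet 2/5 = 40.0% → BlueJet
Medium-haul: SkyWest 16/28 = 57.1%, BlueJet 9/14 = 64.3% → BlueJet
Overall: SkyWest 63/102 = 61.8%, BlueJet 91/123 = 74.0% → BlueJet
BlueJet wins overall and in every route group — no reversal.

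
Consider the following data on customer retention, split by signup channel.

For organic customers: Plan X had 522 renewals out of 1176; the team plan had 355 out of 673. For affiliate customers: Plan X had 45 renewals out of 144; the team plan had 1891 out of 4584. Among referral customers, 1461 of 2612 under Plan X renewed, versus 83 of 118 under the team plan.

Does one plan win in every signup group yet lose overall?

Yes

Organic: Plan X 522/1176 = 44.4%, the team plan 355/673 = 52.7% → the team plan
Affiliate: Plan X 45/144 = 31.2%, the team plan 1891/4584 = 41.3% → the team plan
Referral: Plan X 1461/2612 = 55.9%, the team plan 83/118 = 70.3% → the team plan
Overall: Plan X 2028/3932 = 51.6%, the team plan 2329/5375 = 43.3% → Plan X
The team plan wins each signup group but Plan X wins overall — the comparison reverses. The team plan's customers skew toward affiliate, which has a lower base rate.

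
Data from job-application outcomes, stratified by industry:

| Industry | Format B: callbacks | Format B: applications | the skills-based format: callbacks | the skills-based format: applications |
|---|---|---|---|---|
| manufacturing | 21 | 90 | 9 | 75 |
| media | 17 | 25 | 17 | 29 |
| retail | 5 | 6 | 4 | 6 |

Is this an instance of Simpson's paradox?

Manufacturing: Format B 21/90 = 23.3%, the skills-based format 9/75 = 12.0% → Format B
Media: Format B 17/25 = 68.0%, the skills-based format 17/29 = 58.6% → Format B
Retail: Format B 5/6 = 83.3%, the skills-based format 4/6 = 66.7% → Format B
Overall: Format B 43/121 = 35.5%, the skills-based format 30/110 = 27.3% → Format B
Format B wins overall and in every industry group — no reversal.

No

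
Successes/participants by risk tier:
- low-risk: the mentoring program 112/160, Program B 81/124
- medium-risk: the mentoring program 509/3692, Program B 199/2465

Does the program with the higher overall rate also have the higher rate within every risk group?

Yes

Low-risk: the mentoring program 112/160 = 70.0%, Program B 81/124 = 65.3% → the mentoring program
Medium-risk: the mentoring program 509/3692 = 13.8%, Program B 199/2465 = 8.1% → the mentoring program
Overall: the mentoring program 621/3852 = 16.1%, Program B 280/2589 = 10.8% → the mentoring program
The mentoring program wins overall and in every risk group — no reversal.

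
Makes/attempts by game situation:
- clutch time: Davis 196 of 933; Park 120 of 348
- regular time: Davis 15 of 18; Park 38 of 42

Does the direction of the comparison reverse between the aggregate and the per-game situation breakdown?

Clutch time: Davis 196/933 = 21.0%, Park 120/348 = 34.5% → Park
Regular time: Davis 15/18 = 83.3%, Park 38/42 = 90.5% → Park
Overall: Davis 211/951 = 22.2%, Park 158/390 = 40.5% → Park
Park wins overall and in every game group — no reversal.

No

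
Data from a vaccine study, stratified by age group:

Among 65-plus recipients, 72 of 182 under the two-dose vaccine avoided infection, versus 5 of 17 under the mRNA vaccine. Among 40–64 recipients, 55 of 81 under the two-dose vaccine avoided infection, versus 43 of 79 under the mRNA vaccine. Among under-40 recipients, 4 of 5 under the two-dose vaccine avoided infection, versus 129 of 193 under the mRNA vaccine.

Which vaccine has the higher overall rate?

65-plus: the two-dose vaccine 72/182 = 39.6%, the mRNA vaccine 5/17 = 29.4% → the two-dose vaccine
40–64: the two-dose vaccine 55/81 = 67.9%, the mRNA vaccine 43/79 = 54.4% → the two-dose vaccine
Under-40: the two-dose vaccine 4/5 = 80.0%, the mRNA vaccine 129/193 = 66.8% → the two-dose vaccine
Overall: the two-dose vaccine 131/268 = 48.9%, the mRNA vaccine 177/289 = 61.2% → the mRNA vaccine
(The two-dose vaccine wins every age group but the mRNA vaccine wins overall — the two-dose vaccine's recipients skew toward the low-rate 65-plus group.)

the mRNA vaccine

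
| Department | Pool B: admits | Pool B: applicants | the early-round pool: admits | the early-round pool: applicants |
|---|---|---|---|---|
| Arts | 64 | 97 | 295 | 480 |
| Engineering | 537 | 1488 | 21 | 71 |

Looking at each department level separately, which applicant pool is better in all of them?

Pool B

Arts: Pool B 64/97 = 66.0%, the early-round pool 295/480 = 61.5% → Pool B
Engineering: Pool B 537/1488 = 36.1%, the early-round pool 21/71 = 29.6% → Pool B
Pool B has the higher rate in both groups.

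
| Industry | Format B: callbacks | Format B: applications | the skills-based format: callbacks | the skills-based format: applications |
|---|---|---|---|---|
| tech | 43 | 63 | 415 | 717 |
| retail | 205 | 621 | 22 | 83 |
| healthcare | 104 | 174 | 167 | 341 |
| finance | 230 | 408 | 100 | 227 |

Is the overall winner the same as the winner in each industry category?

No

Tech: Format B 43/63 = 68.3%, the skills-based format 415/717 = 57.9% → Format B
Retail: Format B 205/621 = 33.0%, the skills-based format 22/83 = 26.5% → Format B
Healthcare: Format B 104/174 = 59.8%, the skills-based format 167/341 = 49.0% → Format B
Finance: Format B 230/408 = 56.4%, the skills-based format 100/227 = 44.1% → Format B
Overall: Format B 582/1266 = 46.0%, the skills-based format 704/1368 = 51.5% → the skills-based format
Format B wins each industry group but the skills-based format wins overall — the comparison reverses. Format B's applications skew toward retail, which has a lower base rate.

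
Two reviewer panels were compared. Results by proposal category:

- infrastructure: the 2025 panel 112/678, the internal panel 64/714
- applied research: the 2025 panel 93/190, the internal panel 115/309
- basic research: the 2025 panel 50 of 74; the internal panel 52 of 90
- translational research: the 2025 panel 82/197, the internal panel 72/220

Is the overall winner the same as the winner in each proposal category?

Infrastructure: the 2025 panel 112/678 = 16.5%, the internal panel 64/714 = 9.0% → the 2025 panel
Applied research: the 2025 panel 93/190 = 48.9%, the internal panel 115/309 = 37.2% → the 2025 panel
Basic research: the 2025 panel 50/74 = 67.6%, the internal panel 52/90 = 57.8% → the 2025 panel
Translational research: the 2025 panel 82/197 = 41.6%, the internal panel 72/220 = 32.7% → the 2025 panel
Overall: the 2025 panel 337/1139 = 29.6%, the internal panel 303/1333 = 22.7% → the 2025 panel
The 2025 panel wins overall and in every proposal group — no reversal.

Yes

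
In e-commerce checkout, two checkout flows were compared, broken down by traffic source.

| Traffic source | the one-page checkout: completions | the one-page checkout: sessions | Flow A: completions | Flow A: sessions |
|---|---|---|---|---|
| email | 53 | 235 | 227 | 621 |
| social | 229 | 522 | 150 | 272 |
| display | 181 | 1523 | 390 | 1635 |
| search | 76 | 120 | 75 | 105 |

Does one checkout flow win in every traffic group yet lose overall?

Email: the one-page checkout 53/235 = 22.6%, Flow A 227/621 = 36.6% → Flow A
Social: the one-page checkout 229/522 = 43.9%, Flow A 150/272 = 55.1% → Flow A
Display: the one-page checkout 181/1523 = 11.9%, Flow A 390/1635 = 23.9% → Flow A
Search: the one-page checkout 76/120 = 63.3%, Flow A 75/105 = 71.4% → Flow A
Overall: the one-page checkout 539/2400 = 22.5%, Flow A 842/2633 = 32.0% → Flow A
Flow A wins overall and in every traffic group — no reversal.

No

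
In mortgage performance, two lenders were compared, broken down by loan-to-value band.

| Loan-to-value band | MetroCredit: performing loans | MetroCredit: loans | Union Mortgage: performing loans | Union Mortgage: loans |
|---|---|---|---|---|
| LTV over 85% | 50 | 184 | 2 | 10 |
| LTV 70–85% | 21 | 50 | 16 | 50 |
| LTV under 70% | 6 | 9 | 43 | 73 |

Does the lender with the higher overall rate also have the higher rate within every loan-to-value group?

LTV over 85%: MetroCredit 50/184 = 27.2%, Union Mortgage 2/10 = 20.0% → MetroCredit
LTV 70–85%: MetroCredit 21/50 = 42.0%, Union Mortgage 16/50 = 32.0% → MetroCredit
LTV under 70%: MetroCredit 6/9 = 66.7%, Union Mortgage 43/73 = 58.9% → MetroCredit
Overall: MetroCredit 77/243 = 31.7%, Union Mortgage 61/133 = 45.9% → Union Mortgage
MetroCredit wins each loan-to-value group but Union Mortgage wins overall — the comparison reverses. MetroCredit's loans skew toward LTV over 85%, which has a lower base rate.

No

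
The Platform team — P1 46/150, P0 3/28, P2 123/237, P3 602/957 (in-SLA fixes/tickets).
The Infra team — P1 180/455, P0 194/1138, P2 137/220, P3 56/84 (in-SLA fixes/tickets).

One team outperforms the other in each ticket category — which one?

P1: the Platform team 46/150 = 30.7%, the Infra team 180/455 = 39.6% → the Infra team
P0: the Platform team 3/28 = 10.7%, the Infra team 194/1138 = 17.0% → the Infra team
P2: the Platform team 123/237 = 51.9%, the Infra team 137/220 = 62.3% → the Infra team
P3: the Platform team 602/957 = 62.9%, the Infra team 56/84 = 66.7% → the Infra team
The Infra team has the higher rate in all 4 groups.

the Infra team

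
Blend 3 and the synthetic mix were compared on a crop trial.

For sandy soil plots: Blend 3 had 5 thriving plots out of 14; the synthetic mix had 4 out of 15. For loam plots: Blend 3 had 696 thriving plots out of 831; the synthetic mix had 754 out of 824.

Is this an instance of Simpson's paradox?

No

Sandy soil: Blend 3 5/14 = 35.7%, the synthetic mix 4/15 = 26.7% → Blend 3
Loam: Blend 3 696/831 = 83.8%, the synthetic mix 754/824 = 91.5% → the synthetic mix
Overall: Blend 3 701/845 = 83.0%, the synthetic mix 758/839 = 90.3% → the synthetic mix
Neither sweeps: Blend 3 wins 1 of 2 groups, the synthetic mix wins 1. The synthetic mix wins overall but not every group — no Simpson reversal.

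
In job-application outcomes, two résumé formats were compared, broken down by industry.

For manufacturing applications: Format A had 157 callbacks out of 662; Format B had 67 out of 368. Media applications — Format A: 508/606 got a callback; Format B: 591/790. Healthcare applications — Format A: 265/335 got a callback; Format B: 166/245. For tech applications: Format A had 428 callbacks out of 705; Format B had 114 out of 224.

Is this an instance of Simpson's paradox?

Manufacturing: Format A 157/662 = 23.7%, Format B 67/368 = 18.2% → Format A
Media: Format A 508/606 = 83.8%, Format B 591/790 = 74.8% → Format A
Healthcare: Format A 265/335 = 79.1%, Format B 166/245 = 67.8% → Format A
Tech: Format A 428/705 = 60.7%, Format B 114/224 = 50.9% → Format A
Overall: Format A 1358/2308 = 58.8%, Format B 938/1627 = 57.7% → Format A
Format A wins overall and in every industry group — no reversal.

No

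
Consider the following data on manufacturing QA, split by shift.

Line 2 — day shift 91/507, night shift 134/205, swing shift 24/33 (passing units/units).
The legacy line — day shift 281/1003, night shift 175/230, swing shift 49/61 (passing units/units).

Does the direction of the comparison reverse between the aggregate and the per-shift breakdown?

No

Day shift: Line 2 91/507 = 17.9%, the legacy line 281/1003 = 28.0% → the legacy line
Night shift: Line 2 134/205 = 65.4%, the legacy line 175/230 = 76.1% → the legacy line
Swing shift: Line 2 24/33 = 72.7%, the legacy line 49/61 = 80.3% → the legacy line
Overall: Line 2 249/745 = 33.4%, the legacy line 505/1294 = 39.0% → the legacy line
The legacy line wins overall and in every shift group — no reversal.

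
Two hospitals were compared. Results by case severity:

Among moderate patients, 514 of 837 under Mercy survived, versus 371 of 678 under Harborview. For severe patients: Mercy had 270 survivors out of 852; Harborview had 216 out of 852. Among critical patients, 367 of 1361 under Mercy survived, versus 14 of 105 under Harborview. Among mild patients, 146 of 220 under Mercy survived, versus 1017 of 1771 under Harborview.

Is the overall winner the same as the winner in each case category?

No

Moderate: Mercy 514/837 = 61.4%, Harborview 371/678 = 54.7% → Mercy
Severe: Mercy 270/852 = 31.7%, Harborview 216/852 = 25.4% → Mercy
Critical: Mercy 367/1361 = 27.0%, Harborview 14/105 = 13.3% → Mercy
Mild: Mercy 146/220 = 66.4%, Harborview 1017/1771 = 57.4% → Mercy
Overall: Mercy 1297/3270 = 39.7%, Harborview 1618/3406 = 47.5% → Harborview
Mercy wins each case group but Harborview wins overall — the comparison reverses. Mercy's patients skew toward critical, which has a lower base rate.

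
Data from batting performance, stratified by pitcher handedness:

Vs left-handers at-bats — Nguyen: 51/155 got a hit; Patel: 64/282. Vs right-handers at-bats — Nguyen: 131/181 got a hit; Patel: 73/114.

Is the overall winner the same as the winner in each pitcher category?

Yes

Vs left-handers: Nguyen 51/155 = 32.9%, Patel 64/282 = 22.7% → Nguyen
Vs right-handers: Nguyen 131/181 = 72.4%, Patel 73/114 = 64.0% → Nguyen
Overall: Nguyen 182/336 = 54.2%, Patel 137/396 = 34.6% → Nguyen
Nguyen wins overall and in every pitcher group — no reversal.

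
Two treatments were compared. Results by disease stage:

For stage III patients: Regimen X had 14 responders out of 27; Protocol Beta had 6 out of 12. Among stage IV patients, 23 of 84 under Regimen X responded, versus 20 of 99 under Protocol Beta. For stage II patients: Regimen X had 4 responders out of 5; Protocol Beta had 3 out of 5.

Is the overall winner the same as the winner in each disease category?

Stage III: Regimen X 14/27 = 51.9%, Protocol Beta 6/12 = 50.0% → Regimen X
Stage IV: Regimen X 23/84 = 27.4%, Protocol Beta 20/99 = 20.2% → Regimen X
Stage II: Regimen X 4/5 = 80.0%, Protocol Beta 3/5 = 60.0% → Regimen X
Overall: Regimen X 41/116 = 35.3%, Protocol Beta 29/116 = 25.0% → Regimen X
Regimen X wins overall and in every disease group — no reversal.

Yes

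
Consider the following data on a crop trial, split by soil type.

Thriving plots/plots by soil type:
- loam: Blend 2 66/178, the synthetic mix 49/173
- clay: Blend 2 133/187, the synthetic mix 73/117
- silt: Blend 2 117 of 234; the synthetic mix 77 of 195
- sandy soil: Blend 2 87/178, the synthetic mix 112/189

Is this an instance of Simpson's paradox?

No

Loam: Blend 2 66/178 = 37.1%, the synthetic mix 49/173 = 28.3% → Blend 2
Clay: Blend 2 133/187 = 71.1%, the synthetic mix 73/117 = 62.4% → Blend 2
Silt: Blend 2 117/234 = 50.0%, the synthetic mix 77/195 = 39.5% → Blend 2
Sandy soil: Blend 2 87/178 = 48.9%, the synthetic mix 112/189 = 59.3% → the synthetic mix
Overall: Blend 2 403/777 = 51.9%, the synthetic mix 311/674 = 46.1% → Blend 2
Neither sweeps: Blend 2 wins 3 of 4 groups, the synthetic mix wins 1. Blend 2 wins overall but not every group — no Simpson reversal.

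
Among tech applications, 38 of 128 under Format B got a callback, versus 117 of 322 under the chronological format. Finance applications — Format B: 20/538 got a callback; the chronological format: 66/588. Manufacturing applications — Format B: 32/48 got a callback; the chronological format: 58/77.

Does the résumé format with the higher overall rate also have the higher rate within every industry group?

Yes

Tech: Format B 38/128 = 29.7%, the chronological format 117/322 = 36.3% → the chronological format
Finance: Format B 20/538 = 3.7%, the chronological format 66/588 = 11.2% → the chronological format
Manufacturing: Format B 32/48 = 66.7%, the chronological format 58/77 = 75.3% → the chronological format
Overall: Format B 90/714 = 12.6%, the chronological format 241/987 = 24.4% → the chronological format
The chronological format wins overall and in every industry group — no reversal.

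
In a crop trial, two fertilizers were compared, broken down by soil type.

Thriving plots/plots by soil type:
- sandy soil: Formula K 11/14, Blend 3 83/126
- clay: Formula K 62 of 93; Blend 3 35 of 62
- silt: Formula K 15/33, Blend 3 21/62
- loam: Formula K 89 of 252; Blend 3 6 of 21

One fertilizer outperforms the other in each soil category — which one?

Formula K

Sandy soil: Formula K 11/14 = 78.6%, Blend 3 83/126 = 65.9% → Formula K
Clay: Formula K 62/93 = 66.7%, Blend 3 35/62 = 56.5% → Formula K
Silt: Formula K 15/33 = 45.5%, Blend 3 21/62 = 33.9% → Formula K
Loam: Formula K 89/252 = 35.3%, Blend 3 6/21 = 28.6% → Formula K
Formula K has the higher rate in all 4 groups.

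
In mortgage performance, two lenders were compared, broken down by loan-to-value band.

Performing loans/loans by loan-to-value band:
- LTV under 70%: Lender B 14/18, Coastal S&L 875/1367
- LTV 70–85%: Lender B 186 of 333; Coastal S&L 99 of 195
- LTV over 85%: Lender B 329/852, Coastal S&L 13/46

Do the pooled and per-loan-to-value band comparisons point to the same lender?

LTV under 70%: Lender B 14/18 = 77.8%, Coastal S&L 875/1367 = 64.0% → Lender B
LTV 70–85%: Lender B 186/333 = 55.9%, Coastal S&L 99/195 = 50.8% → Lender B
LTV over 85%: Lender B 329/852 = 38.6%, Coastal S&L 13/46 = 28.3% → Lender B
Overall: Lender B 529/1203 = 44.0%, Coastal S&L 987/1608 = 61.4% → Coastal S&L
Lender B wins each loan-to-value group but Coastal S&L wins overall — the comparison reverses. Lender B's loans skew toward LTV over 85%, which has a lower base rate.

No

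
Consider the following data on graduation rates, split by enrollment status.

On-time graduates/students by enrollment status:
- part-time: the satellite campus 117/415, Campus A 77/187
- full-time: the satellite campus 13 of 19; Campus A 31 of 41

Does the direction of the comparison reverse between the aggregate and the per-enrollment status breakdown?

No

Part-time: the satellite campus 117/415 = 28.2%, Campus A 77/187 = 41.2% → Campus A
Full-time: the satellite campus 13/19 = 68.4%, Campus A 31/41 = 75.6% → Campus A
Overall: the satellite campus 130/434 = 30.0%, Campus A 108/228 = 47.4% → Campus A
Campus A wins overall and in every enrollment group — no reversal.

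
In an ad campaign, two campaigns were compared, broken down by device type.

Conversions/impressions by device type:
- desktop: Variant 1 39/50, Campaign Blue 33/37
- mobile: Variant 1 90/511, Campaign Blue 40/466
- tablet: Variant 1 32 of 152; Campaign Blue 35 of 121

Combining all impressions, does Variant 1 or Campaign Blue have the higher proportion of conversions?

Variant 1

Desktop: Variant 1 39/50 = 78.0%, Campaign Blue 33/37 = 89.2% → Campaign Blue
Mobile: Variant 1 90/511 = 17.6%, Campaign Blue 40/466 = 8.6% → Variant 1
Tablet: Variant 1 32/152 = 21.1%, Campaign Blue 35/121 = 28.9% → Campaign Blue
Overall: Variant 1 161/713 = 22.6%, Campaign Blue 108/624 = 17.3% → Variant 1
(Neither sweeps every device group, but Variant 1 has the higher pooled rate.)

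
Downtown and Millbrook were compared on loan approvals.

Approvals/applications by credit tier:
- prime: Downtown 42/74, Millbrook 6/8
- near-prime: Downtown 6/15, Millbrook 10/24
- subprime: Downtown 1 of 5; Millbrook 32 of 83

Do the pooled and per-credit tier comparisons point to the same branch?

No

Prime: Downtown 42/74 = 56.8%, Millbrook 6/8 = 75.0% → Millbrook
Near-prime: Downtown 6/15 = 40.0%, Millbrook 10/24 = 41.7% → Millbrook
Subprime: Downtown 1/5 = 20.0%, Millbrook 32/83 = 38.6% → Millbrook
Overall: Downtown 49/94 = 52.1%, Millbrook 48/115 = 41.7% → Downtown
Millbrook wins each credit group but Downtown wins overall — the comparison reverses. Millbrook's applications skew toward subprime, which has a lower base rate.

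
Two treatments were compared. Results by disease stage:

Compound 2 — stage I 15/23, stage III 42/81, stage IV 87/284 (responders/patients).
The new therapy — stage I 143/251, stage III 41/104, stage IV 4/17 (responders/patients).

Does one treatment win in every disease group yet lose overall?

Yes

Stage I: Compound 2 15/23 = 65.2%, the new therapy 143/251 = 57.0% → Compound 2
Stage III: Compound 2 42/81 = 51.9%, the new therapy 41/104 = 39.4% → Compound 2
Stage IV: Compound 2 87/284 = 30.6%, the new therapy 4/17 = 23.5% → Compound 2
Overall: Compound 2 144/388 = 37.1%, the new therapy 188/372 = 50.5% → the new therapy
Compound 2 wins each disease group but the new therapy wins overall — the comparison reverses. Compound 2's patients skew toward stage IV, which has a lower base rate.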